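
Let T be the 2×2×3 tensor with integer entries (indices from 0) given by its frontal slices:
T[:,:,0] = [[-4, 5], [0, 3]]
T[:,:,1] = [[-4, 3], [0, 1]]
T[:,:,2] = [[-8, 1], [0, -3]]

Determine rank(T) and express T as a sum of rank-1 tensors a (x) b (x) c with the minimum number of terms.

Lower bound: in the mode-1 unfolding of T (rows indexed by i, columns by (j,k)) the 2×2 minor on rows i ∈ {0, 1}, columns (j,k) ∈ {(0,0), (1,0)} is det [[-4, 5], [0, 3]] = -12 ≠ 0, so that unfolding has rank ≥ 2 and hence rank(T) ≥ 2 (CP rank is at least every unfolding rank, though it can be larger).
Upper bound: with S_k = T[:,:,k], the two rank-1 terms a₁b₁ᵀ, a₂b₂ᵀ are the rank-1 members of the pencil x·S₀ + y·S₁.
det(x·S₀ + y·S₁) is −12·x² − 16·xy − 4·y² = (-4)·(x + y)(3·x + y), vanishing at (x:y) = (1:-1) and (1:-3).
M₁ = S₀ − S₁ = [[0, 2], [0, 2]] = 2·[1, 1][0, 1]ᵀ and M₂ = S₀ − 3·S₁ = [[8, -4], [0, 0]] = 4·[1, 0][2, -1]ᵀ, so take a₁ = [1, 1], b₁ = [0, 1], a₂ = [1, 0], b₂ = [2, -1].
Each slice is an integer combination of E₁ = a₁b₁ᵀ and E₂ = a₂b₂ᵀ: S₀ = 3·E₁ − 2·E₂, S₁ = E₁ − 2·E₂, S₂ = −3·E₁ − 4·E₂; reading off coefficients, c₁ = [3, 1, -3] and c₂ = [-2, -2, -4].
Hence T = [1, 1] (x) [0, 1] (x) [3, 1, -3] + [1, 0] (x) [2, -1] (x) [-2, -2, -4], so rank(T) ≤ 2.
These bounds meet, so rank(T) = 2.

rank(T) = 2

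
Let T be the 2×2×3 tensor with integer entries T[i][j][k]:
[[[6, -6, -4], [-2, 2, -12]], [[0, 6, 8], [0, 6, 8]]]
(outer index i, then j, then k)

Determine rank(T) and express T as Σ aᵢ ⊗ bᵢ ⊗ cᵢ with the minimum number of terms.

rank(T) = 3

Lower bound: in the mode-3 unfolding of T (rows indexed by k, columns by (i,j)) the 3×3 minor on rows k ∈ {0, 1, 2}, columns (i,j) ∈ {(0,0), (0,1), (1,0)} is det [[6, -2, 0], [-6, 2, 6], [-4, -12, 8]] = 480 ≠ 0, so that unfolding has rank ≥ 3 and hence rank(T) ≥ 3 (CP rank is at least every unfolding rank, though it can be larger).
Upper bound: T is a sum of 3 rank-1 terms, T = [1, 0] ⊗ [0, 1] ⊗ [-8, 8, -8] + [1, 1] ⊗ [1, 1] ⊗ [2, 2, 4] + [2, -1] ⊗ [1, 1] ⊗ [2, -4, -4] (written with every a and b primitive with positive leading entry and the scale carried by c; CP decompositions are not unique, and this one is verified by expanding entrywise), so rank(T) ≤ 3.
These bounds meet, so rank(T) = 3.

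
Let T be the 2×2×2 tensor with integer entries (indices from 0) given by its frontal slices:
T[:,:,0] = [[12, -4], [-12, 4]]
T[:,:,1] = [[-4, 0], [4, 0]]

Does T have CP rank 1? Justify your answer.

No

The mode-2 unfolding of T (rows indexed by j, columns by (i,k) = (0,0), (0,1), (1,0), (1,1)) is [[12, -4, -12, 4], [-4, 0, 4, 0]].
There the 2×2 minor on rows j ∈ {0, 1}, columns (i,k) ∈ {(0,0), (0,1)} is det [[12, -4], [-4, 0]] = -16 ≠ 0, so this unfolding has rank ≥ 2; CP rank is at least every unfolding rank, so rank(T) ≥ 2.
In particular rank(T) ≥ 2 > 1, so T is not rank-1.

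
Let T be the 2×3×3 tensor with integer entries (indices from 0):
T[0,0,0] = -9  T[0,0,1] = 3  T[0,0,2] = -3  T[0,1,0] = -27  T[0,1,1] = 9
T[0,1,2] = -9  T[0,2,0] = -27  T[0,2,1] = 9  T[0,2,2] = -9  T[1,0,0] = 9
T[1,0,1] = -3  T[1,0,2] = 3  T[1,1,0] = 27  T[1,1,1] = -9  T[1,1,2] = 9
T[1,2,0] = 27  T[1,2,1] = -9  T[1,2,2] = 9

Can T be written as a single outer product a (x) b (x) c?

If T = a (x) b (x) c then every fibre of T is a multiple of the corresponding factor, so read the factors off the fibres through the nonzero entry T[0,0,0] = -9.
The mode-1 fibre T[:,0,0] = [-9, 9] gives a = [1, -1] (primitive direction); the mode-2 fibre T[0,:,0] = [-9, -27, -27] gives b = [1, 3, 3]; then c[k] = T[0,0,k] / (a[0]·b[0]) = [-9, 3, -3] / 1 = [-9, 3, -3].
Expanding [1, -1] (x) [1, 3, 3] (x) [-9, 3, -3] reproduces all 18 entries of T, so T = [1, -1] (x) [1, 3, 3] (x) [-9, 3, -3] and rank(T) ≤ 1.
Equivalently every frontal slice T[:,:,k] is c[k] times the rank-1 matrix [1, -1] (x) [1, 3, 3]. So T has rank 1 (it is nonzero).

Yes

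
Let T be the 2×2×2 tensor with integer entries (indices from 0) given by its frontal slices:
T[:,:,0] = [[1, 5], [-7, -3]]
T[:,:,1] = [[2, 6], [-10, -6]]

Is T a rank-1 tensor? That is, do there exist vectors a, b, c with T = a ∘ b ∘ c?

No

The mode-1 unfolding of T (rows indexed by i, columns by (j,k) = (0,0), (0,1), (1,0), (1,1)) is [[1, 2, 5, 6], [-7, -10, -3, -6]].
There the 2×2 minor on rows i ∈ {0, 1}, columns (j,k) ∈ {(0,0), (0,1)} is det [[1, 2], [-7, -10]] = 4 ≠ 0, so this unfolding has rank ≥ 2; CP rank is at least every unfolding rank, so rank(T) ≥ 2.
In particular rank(T) ≥ 2 > 1, so T is not rank-1.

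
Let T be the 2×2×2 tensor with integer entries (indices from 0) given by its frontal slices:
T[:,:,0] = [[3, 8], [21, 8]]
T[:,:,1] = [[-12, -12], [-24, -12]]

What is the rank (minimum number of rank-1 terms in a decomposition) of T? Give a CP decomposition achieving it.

rank(T) = 2

Lower bound: the mode-1 unfolding of T (rows indexed by i, columns by (j,k) = (0,0), (0,1), (1,0), (1,1)) is [[3, -12, 8, -12], [21, -24, 8, -12]].
There the 2×2 minor on rows i ∈ {0, 1}, columns (j,k) ∈ {(0,0), (0,1)} is det [[3, -12], [21, -24]] = 180 ≠ 0, so this unfolding has rank ≥ 2; CP rank is at least every unfolding rank, so rank(T) ≥ 2. (Unfolding ranks only ever bound the CP rank from below — rank(T) can be strictly larger than all of them — so the matching upper bound has to come from an explicit 2-term decomposition.)
Upper bound — finding two terms. Write S_k = T[:,:,k] for the frontal slices: S₀ = [[3, 8], [21, 8]], S₁ = [[-12, -12], [-24, -12]].
If T = a₁ ⊗ b₁ ⊗ c₁ + a₂ ⊗ b₂ ⊗ c₂ then each S_k = c₁[k]·a₁b₁ᵀ + c₂[k]·a₂b₂ᵀ. S₀ and S₁ are linearly independent, so a₁b₁ᵀ and a₂b₂ᵀ must span the same plane of matrices: they are the rank-1 matrices of the form x·S₀ + y·S₁.
det(x·S₀ + y·S₁) is −144·x² + 312·xy − 144·y² = (-24)·(2·x − 3·y)(3·x − 2·y), vanishing at (x:y) = (3:2) and (2:3).
M₁ = 3·S₀ + 2·S₁ = [[-15, 0], [15, 0]] = (-15)·[1, -1][1, 0]ᵀ and M₂ = 2·S₀ + 3·S₁ = [[-30, -20], [-30, -20]] = (-10)·[1, 1][3, 2]ᵀ, so take a₁ = [1, -1], b₁ = [1, 0], a₂ = [1, 1], b₂ = [3, 2].
Each slice is an integer combination of E₁ = a₁b₁ᵀ and E₂ = a₂b₂ᵀ: S₀ = −9·E₁ + 4·E₂, S₁ = 6·E₁ − 6·E₂; reading off coefficients, c₁ = [-9, 6] and c₂ = [4, -6].
Hence T = [1, -1] ⊗ [1, 0] ⊗ [-9, 6] + [1, 1] ⊗ [3, 2] ⊗ [4, -6], so rank(T) ≤ 2.
These bounds meet, so rank(T) = 2.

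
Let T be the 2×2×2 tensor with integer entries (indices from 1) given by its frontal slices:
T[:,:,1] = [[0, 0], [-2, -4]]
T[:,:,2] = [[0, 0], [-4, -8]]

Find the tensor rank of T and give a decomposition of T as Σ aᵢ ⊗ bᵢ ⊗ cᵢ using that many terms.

rank(T) = 1

Lower bound: T ≠ 0 (e.g. T[2,1,1] = -2), so rank(T) ≥ 1.
Upper bound: if T = a ⊗ b ⊗ c then every fibre of T is a multiple of the corresponding factor, so read the factors off the fibres through the nonzero entry T[2,1,1] = -2.
The mode-1 fibre T[:,1,1] = [0, -2] gives a = [0, 1] (primitive direction); the mode-2 fibre T[2,:,1] = [-2, -4] gives b = [1, 2]; then c[k] = T[2,1,k] / (a[2]·b[1]) = [-2, -4] / 1 = [-2, -4].
Expanding [0, 1] ⊗ [1, 2] ⊗ [-2, -4] reproduces all 8 entries of T, so T = [0, 1] ⊗ [1, 2] ⊗ [-2, -4] and rank(T) ≤ 1.
These bounds meet, so rank(T) = 1.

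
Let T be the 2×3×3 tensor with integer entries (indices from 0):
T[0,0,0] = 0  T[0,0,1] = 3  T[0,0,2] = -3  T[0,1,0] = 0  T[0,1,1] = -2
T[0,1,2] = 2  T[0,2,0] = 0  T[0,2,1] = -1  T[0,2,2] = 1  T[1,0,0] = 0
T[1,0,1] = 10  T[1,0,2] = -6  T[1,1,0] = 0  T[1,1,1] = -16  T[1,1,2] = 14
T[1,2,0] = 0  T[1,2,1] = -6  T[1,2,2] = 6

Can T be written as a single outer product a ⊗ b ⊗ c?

The mode-2 unfolding of T (rows indexed by j, columns by (i,k) = (0,0), (0,1), (0,2), (1,0), (1,1), (1,2)) is [[0, 3, -3, 0, 10, -6], [0, -2, 2, 0, -16, 14], [0, -1, 1, 0, -6, 6]].
There the 3×3 minor on rows j ∈ {0, 1, 2}, columns (i,k) ∈ {(0,1), (1,1), (1,2)} is det [[3, 10, -6], [-2, -16, 14], [-1, -6, 6]] = -32 ≠ 0, so this unfolding has rank ≥ 3; CP rank is at least every unfolding rank, so rank(T) ≥ 3.
In particular rank(T) ≥ 3 > 1, so T is not rank-1.

No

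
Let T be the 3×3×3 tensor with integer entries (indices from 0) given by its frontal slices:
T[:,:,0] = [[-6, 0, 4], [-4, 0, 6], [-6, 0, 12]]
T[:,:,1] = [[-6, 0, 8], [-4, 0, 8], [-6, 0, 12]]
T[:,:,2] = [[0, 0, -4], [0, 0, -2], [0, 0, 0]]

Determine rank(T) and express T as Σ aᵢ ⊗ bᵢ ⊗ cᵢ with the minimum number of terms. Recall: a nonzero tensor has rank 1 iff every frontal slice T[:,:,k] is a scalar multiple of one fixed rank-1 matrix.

Lower bound: the mode-1 unfolding of T (rows indexed by i, columns by (j,k) = (0,0), (0,1), (0,2), (1,0), (1,1), (1,2), (2,0), (2,1), (2,2)) is [[-6, -6, 0, 0, 0, 0, 4, 8, -4], [-4, -4, 0, 0, 0, 0, 6, 8, -2], [-6, -6, 0, 0, 0, 0, 12, 12, 0]].
There the 3×3 minor on rows i ∈ {0, 1, 2}, columns (j,k) ∈ {(0,0), (2,0), (2,1)} is det [[-6, 4, 8], [-4, 6, 8], [-6, 12, 12]] = 48 ≠ 0, so this unfolding has rank ≥ 3; CP rank is at least every unfolding rank, so rank(T) ≥ 3. (This is only a lower bound: in general the CP rank may exceed every unfolding rank, so we still need to exhibit 3 rank-1 terms summing to T.)
Upper bound: T is a sum of 3 rank-1 terms, T = [1, 0, -1] ⊗ [1, 0, 2] ⊗ [-2, -2, 0] + [1, 1, 2] ⊗ [1, 0, -1] ⊗ [-4, -4, 0] + [2, 1, 0] ⊗ [0, 0, 1] ⊗ [2, 4, -2] (one valid choice — decompositions are not unique — normalised so each a, b is primitive with positive first nonzero entry; check it by expanding all entries), so rank(T) ≤ 3.
These bounds meet, so rank(T) = 3.
Check entry T[2,1,1] = 0: (-1)·(0)·(-2) + (2)·(0)·(-4) + (0)·(0)·(4) = 0.

rank(T) = 3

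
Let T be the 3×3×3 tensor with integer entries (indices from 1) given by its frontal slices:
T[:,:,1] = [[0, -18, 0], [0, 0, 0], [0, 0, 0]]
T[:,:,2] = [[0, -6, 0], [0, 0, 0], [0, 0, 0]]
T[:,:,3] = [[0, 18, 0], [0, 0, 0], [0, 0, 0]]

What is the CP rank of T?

Lower bound: T ≠ 0 (e.g. T[1,2,1] = -18), so rank(T) ≥ 1.
Upper bound: if T = a (x) b (x) c then every fibre of T is a multiple of the corresponding factor, so read the factors off the fibres through the nonzero entry T[1,2,1] = -18.
The mode-1 fibre T[:,2,1] = [-18, 0, 0] gives a = [1, 0, 0] (primitive direction); the mode-2 fibre T[1,:,1] = [0, -18, 0] gives b = [0, 1, 0]; then c[k] = T[1,2,k] / (a[1]·b[2]) = [-18, -6, 18] / 1 = [-18, -6, 18].
Expanding [1, 0, 0] (x) [0, 1, 0] (x) [-18, -6, 18] reproduces all 27 entries of T, so T = [1, 0, 0] (x) [0, 1, 0] (x) [-18, -6, 18] and rank(T) ≤ 1.
These bounds meet, so rank(T) = 1.
Check entry T[1,1,2] = 0: (1)·(0)·(-6) = 0.

1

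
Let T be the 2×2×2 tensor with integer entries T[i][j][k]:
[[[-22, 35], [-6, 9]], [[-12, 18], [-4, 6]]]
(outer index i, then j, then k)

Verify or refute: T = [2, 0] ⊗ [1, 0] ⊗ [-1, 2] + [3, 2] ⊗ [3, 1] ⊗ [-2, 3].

No

Reconstruct entry (0,0,0) from the claimed factors: Σₗ aₗ[0]bₗ[0]cₗ[0] = (2)·(1)·(-1) + (3)·(3)·(-2) = -20, but T[0,0,0] = -22. The claim is false.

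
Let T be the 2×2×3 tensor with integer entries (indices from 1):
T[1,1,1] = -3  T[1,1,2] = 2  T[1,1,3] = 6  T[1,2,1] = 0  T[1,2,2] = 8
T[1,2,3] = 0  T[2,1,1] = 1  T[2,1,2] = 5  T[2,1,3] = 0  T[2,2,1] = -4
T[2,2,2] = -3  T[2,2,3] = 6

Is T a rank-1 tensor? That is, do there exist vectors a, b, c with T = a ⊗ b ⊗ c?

No

The mode-3 unfolding of T (rows indexed by k, columns by (i,j) = (1,1), (1,2), (2,1), (2,2)) is [[-3, 0, 1, -4], [2, 8, 5, -3], [6, 0, 0, 6]].
There the 3×3 minor on rows k ∈ {1, 2, 3}, columns (i,j) ∈ {(1,1), (1,2), (2,1)} is det [[-3, 0, 1], [2, 8, 5], [6, 0, 0]] = -48 ≠ 0, so this unfolding has rank ≥ 3; CP rank is at least every unfolding rank, so rank(T) ≥ 3.
In particular rank(T) ≥ 3 > 1, so T is not rank-1.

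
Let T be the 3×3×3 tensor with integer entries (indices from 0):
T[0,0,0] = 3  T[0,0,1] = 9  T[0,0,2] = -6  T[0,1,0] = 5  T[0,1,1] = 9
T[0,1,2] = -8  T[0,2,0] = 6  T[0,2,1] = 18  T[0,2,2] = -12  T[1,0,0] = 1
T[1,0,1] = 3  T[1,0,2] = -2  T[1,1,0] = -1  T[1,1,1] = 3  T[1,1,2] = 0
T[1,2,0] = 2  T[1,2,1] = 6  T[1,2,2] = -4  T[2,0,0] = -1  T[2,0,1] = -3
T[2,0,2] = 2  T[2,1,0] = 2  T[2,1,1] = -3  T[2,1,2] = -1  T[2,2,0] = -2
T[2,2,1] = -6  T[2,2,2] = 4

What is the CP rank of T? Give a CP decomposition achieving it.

rank(T) = 2

Lower bound: the mode-3 unfolding of T (rows indexed by k, columns by (i,j) = (0,0), (0,1), (0,2), (1,0), (1,1), (1,2), (2,0), (2,1), (2,2)) is [[3, 5, 6, 1, -1, 2, -1, 2, -2], [9, 9, 18, 3, 3, 6, -3, -3, -6], [-6, -8, -12, -2, 0, -4, 2, -1, 4]].
There the 2×2 minor on rows k ∈ {0, 1}, columns (i,j) ∈ {(0,0), (0,1)} is det [[3, 5], [9, 9]] = -18 ≠ 0, so this unfolding has rank ≥ 2; CP rank is at least every unfolding rank, so rank(T) ≥ 2. (This is only a lower bound: in general the CP rank may exceed every unfolding rank, so we still need to exhibit 2 rank-1 terms summing to T.)
Upper bound — finding two terms. Write S_k = T[:,:,k] for the frontal slices: S₀ = [[3, 5, 6], [1, -1, 2], [-1, 2, -2]], S₁ = [[9, 9, 18], [3, 3, 6], [-3, -3, -6]], S₂ = [[-6, -8, -12], [-2, 0, -4], [2, -1, 4]].
If T = a₁ ⊗ b₁ ⊗ c₁ + a₂ ⊗ b₂ ⊗ c₂ then each S_k = c₁[k]·a₁b₁ᵀ + c₂[k]·a₂b₂ᵀ. S₀ and S₁ are linearly independent, so a₁b₁ᵀ and a₂b₂ᵀ must span the same plane of matrices: they are the rank-1 matrices of the form x·S₀ + y·S₁.
The 2×2 minor of x·S₀ + y·S₁ on rows {0,1}, columns {0,1} is −8·x² − 24·xy = (-8)·(x + 3·y)(x), vanishing at (x:y) = (3:-1) and (0:1).
M₁ = 3·S₀ − S₁ = [[0, 6, 0], [0, -6, 0], [0, 9, 0]] = 3·[2, -2, 3][0, 1, 0]ᵀ and M₂ = S₁ = [[9, 9, 18], [3, 3, 6], [-3, -3, -6]] = 3·[3, 1, -1][1, 1, 2]ᵀ, so take a₁ = [2, -2, 3], b₁ = [0, 1, 0], a₂ = [3, 1, -1], b₂ = [1, 1, 2].
Each slice is an integer combination of E₁ = a₁b₁ᵀ and E₂ = a₂b₂ᵀ: S₀ = E₁ + E₂, S₁ = 3·E₂, S₂ = −E₁ − 2·E₂; reading off coefficients, c₁ = [1, 0, -1] and c₂ = [1, 3, -2].
Hence T = [2, -2, 3] ⊗ [0, 1, 0] ⊗ [1, 0, -1] + [3, 1, -1] ⊗ [1, 1, 2] ⊗ [1, 3, -2], so rank(T) ≤ 2.
These bounds meet, so rank(T) = 2.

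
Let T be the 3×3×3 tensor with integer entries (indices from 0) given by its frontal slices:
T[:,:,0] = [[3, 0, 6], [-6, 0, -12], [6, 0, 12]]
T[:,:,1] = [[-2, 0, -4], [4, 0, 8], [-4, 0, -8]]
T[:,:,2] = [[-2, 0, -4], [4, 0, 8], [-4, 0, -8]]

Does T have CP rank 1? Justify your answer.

Yes

If T = a ⊗ b ⊗ c then every fibre of T is a multiple of the corresponding factor, so read the factors off the fibres through the nonzero entry T[0,0,0] = 3.
The mode-1 fibre T[:,0,0] = [3, -6, 6] gives a = [1, -2, 2] (primitive direction); the mode-2 fibre T[0,:,0] = [3, 0, 6] gives b = [1, 0, 2]; then c[k] = T[0,0,k] / (a[0]·b[0]) = [3, -2, -2] / 1 = [3, -2, -2].
Expanding [1, -2, 2] ⊗ [1, 0, 2] ⊗ [3, -2, -2] reproduces all 27 entries of T, so T = [1, -2, 2] ⊗ [1, 0, 2] ⊗ [3, -2, -2] and rank(T) ≤ 1.
Equivalently every frontal slice T[:,:,k] is c[k] times the rank-1 matrix [1, -2, 2] ⊗ [1, 0, 2]. So T has rank 1 (it is nonzero).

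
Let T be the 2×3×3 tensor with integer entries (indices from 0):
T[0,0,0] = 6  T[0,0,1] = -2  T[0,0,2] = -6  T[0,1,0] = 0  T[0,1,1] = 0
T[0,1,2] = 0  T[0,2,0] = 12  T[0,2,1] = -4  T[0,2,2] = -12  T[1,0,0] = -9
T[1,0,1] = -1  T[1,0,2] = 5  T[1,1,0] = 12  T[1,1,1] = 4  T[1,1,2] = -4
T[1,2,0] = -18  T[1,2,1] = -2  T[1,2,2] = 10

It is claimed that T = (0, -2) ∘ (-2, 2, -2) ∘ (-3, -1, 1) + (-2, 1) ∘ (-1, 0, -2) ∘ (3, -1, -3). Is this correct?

Reconstruct entry (1,0,0) from the claimed factors: Σₗ aₗ[1]bₗ[0]cₗ[0] = (-2)·(-2)·(-3) + (1)·(-1)·(3) = -15, but T[1,0,0] = -9. The claim is false.

No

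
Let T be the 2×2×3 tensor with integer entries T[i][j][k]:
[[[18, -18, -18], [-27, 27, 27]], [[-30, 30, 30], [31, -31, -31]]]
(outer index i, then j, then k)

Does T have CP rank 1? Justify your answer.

The mode-2 unfolding of T (rows indexed by j, columns by (i,k) = (0,0), (0,1), (0,2), (1,0), (1,1), (1,2)) is [[18, -18, -18, -30, 30, 30], [-27, 27, 27, 31, -31, -31]].
There the 2×2 minor on rows j ∈ {0, 1}, columns (i,k) ∈ {(0,0), (1,0)} is det [[18, -30], [-27, 31]] = -252 ≠ 0, so this unfolding has rank ≥ 2; CP rank is at least every unfolding rank, so rank(T) ≥ 2.
In particular rank(T) ≥ 2 > 1, so T is not rank-1.

No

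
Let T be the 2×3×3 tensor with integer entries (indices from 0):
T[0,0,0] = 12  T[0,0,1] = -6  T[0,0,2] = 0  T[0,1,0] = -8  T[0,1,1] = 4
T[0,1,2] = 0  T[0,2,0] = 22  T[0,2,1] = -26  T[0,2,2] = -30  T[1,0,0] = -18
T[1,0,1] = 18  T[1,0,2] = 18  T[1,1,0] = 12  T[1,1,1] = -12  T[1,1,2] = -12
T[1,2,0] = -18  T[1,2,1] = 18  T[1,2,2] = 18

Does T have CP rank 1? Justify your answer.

No

The mode-3 unfolding of T (rows indexed by k, columns by (i,j) = (0,0), (0,1), (0,2), (1,0), (1,1), (1,2)) is [[12, -8, 22, -18, 12, -18], [-6, 4, -26, 18, -12, 18], [0, 0, -30, 18, -12, 18]].
There the 2×2 minor on rows k ∈ {0, 1}, columns (i,j) ∈ {(0,0), (0,2)} is det [[12, 22], [-6, -26]] = -180 ≠ 0, so this unfolding has rank ≥ 2; CP rank is at least every unfolding rank, so rank(T) ≥ 2.
In particular rank(T) ≥ 2 > 1, so T is not rank-1.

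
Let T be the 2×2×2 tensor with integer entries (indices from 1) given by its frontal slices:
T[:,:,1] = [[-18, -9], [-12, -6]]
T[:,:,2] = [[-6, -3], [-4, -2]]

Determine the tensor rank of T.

1

Lower bound: T ≠ 0 (e.g. T[1,1,1] = -18), so rank(T) ≥ 1.
Upper bound: if T = a (x) b (x) c then every fibre of T is a multiple of the corresponding factor, so read the factors off the fibres through the nonzero entry T[1,1,1] = -18.
The mode-1 fibre T[:,1,1] = [-18, -12] gives a = [3, 2] (primitive direction); the mode-2 fibre T[1,:,1] = [-18, -9] gives b = [2, 1]; then c[k] = T[1,1,k] / (a[1]·b[1]) = [-18, -6] / 6 = [-3, -1].
Expanding [3, 2] (x) [2, 1] (x) [-3, -1] reproduces all 8 entries of T, so T = [3, 2] (x) [2, 1] (x) [-3, -1] and rank(T) ≤ 1.
These bounds meet, so rank(T) = 1.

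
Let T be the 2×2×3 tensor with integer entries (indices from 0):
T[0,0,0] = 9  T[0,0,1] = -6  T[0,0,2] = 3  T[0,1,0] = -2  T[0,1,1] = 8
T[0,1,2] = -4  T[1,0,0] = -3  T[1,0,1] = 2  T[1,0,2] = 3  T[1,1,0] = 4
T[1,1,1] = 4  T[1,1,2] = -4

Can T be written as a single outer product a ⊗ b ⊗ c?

The mode-3 unfolding of T (rows indexed by k, columns by (i,j) = (0,0), (0,1), (1,0), (1,1)) is [[9, -2, -3, 4], [-6, 8, 2, 4], [3, -4, 3, -4]].
There the 3×3 minor on rows k ∈ {0, 1, 2}, columns (i,j) ∈ {(0,0), (0,1), (1,0)} is det [[9, -2, -3], [-6, 8, 2], [3, -4, 3]] = 240 ≠ 0, so this unfolding has rank ≥ 3; CP rank is at least every unfolding rank, so rank(T) ≥ 3.
In particular rank(T) ≥ 3 > 1, so T is not rank-1.

No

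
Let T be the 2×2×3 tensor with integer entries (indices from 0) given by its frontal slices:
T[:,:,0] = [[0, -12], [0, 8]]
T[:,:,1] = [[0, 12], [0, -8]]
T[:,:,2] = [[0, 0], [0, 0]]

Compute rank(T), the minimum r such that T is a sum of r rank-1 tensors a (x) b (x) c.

Lower bound: T ≠ 0 (e.g. T[0,1,0] = -12), so rank(T) ≥ 1.
Upper bound: if T = a (x) b (x) c then every fibre of T is a multiple of the corresponding factor, so read the factors off the fibres through the nonzero entry T[0,1,0] = -12.
The mode-1 fibre T[:,1,0] = [-12, 8] gives a = [3, -2] (primitive direction); the mode-2 fibre T[0,:,0] = [0, -12] gives b = [0, 1]; then c[k] = T[0,1,k] / (a[0]·b[1]) = [-12, 12, 0] / 3 = [-4, 4, 0].
Expanding [3, -2] (x) [0, 1] (x) [-4, 4, 0] reproduces all 12 entries of T, so T = [3, -2] (x) [0, 1] (x) [-4, 4, 0] and rank(T) ≤ 1.
These bounds meet, so rank(T) = 1.

1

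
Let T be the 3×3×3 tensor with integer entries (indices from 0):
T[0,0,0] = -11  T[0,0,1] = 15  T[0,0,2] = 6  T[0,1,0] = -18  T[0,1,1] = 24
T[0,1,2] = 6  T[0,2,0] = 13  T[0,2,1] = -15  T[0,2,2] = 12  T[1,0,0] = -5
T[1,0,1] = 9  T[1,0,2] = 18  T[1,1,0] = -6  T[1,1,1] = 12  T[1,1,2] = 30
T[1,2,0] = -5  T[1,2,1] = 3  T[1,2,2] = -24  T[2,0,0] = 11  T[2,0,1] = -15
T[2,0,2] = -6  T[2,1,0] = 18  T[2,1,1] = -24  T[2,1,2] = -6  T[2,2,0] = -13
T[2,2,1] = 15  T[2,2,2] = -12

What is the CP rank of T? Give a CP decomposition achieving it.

rank(T) = 2

Lower bound: in the mode-3 unfolding of T (rows indexed by k, columns by (i,j)) the 2×2 minor on rows k ∈ {0, 1}, columns (i,j) ∈ {(0,0), (0,1)} is det [[-11, -18], [15, 24]] = 6 ≠ 0, so that unfolding has rank ≥ 2 and hence rank(T) ≥ 2 (CP rank is at least every unfolding rank, though it can be larger).
Upper bound: with S_k = T[:,:,k], the two rank-1 terms a₁b₁ᵀ, a₂b₂ᵀ are the rank-1 members of the pencil x·S₀ + y·S₁.
The 2×2 minor of x·S₀ + y·S₁ on rows {0,1}, columns {0,1} is −24·x² + 60·xy − 36·y² = (-12)·(2·x − 3·y)(x − y), vanishing at (x:y) = (3:2) and (1:1).
M₁ = 3·S₀ + 2·S₁ = [[-3, -6, 9], [3, 6, -9], [3, 6, -9]] = (-3)·[1, -1, -1][1, 2, -3]ᵀ and M₂ = S₀ + S₁ = [[4, 6, -2], [4, 6, -2], [-4, -6, 2]] = 2·[1, 1, -1][2, 3, -1]ᵀ, so take a₁ = [1, -1, -1], b₁ = [1, 2, -3], a₂ = [1, 1, -1], b₂ = [2, 3, -1].
Each slice is an integer combination of E₁ = a₁b₁ᵀ and E₂ = a₂b₂ᵀ: S₀ = −3·E₁ − 4·E₂, S₁ = 3·E₁ + 6·E₂, S₂ = −6·E₁ + 6·E₂; reading off coefficients, c₁ = [-3, 3, -6] and c₂ = [-4, 6, 6].
Hence T = [1, -1, -1] (x) [1, 2, -3] (x) [-3, 3, -6] + [1, 1, -1] (x) [2, 3, -1] (x) [-4, 6, 6], so rank(T) ≤ 2.
These bounds meet, so rank(T) = 2.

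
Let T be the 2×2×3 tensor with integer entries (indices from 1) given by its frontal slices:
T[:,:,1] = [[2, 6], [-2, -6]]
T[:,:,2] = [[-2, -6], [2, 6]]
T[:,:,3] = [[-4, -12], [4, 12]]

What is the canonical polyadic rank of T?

1

Lower bound: T ≠ 0 (e.g. T[1,1,1] = 2), so rank(T) ≥ 1.
Upper bound: if T = a ⊗ b ⊗ c then every fibre of T is a multiple of the corresponding factor, so read the factors off the fibres through the nonzero entry T[1,1,1] = 2.
The mode-1 fibre T[:,1,1] = [2, -2] gives a = [1, -1] (primitive direction); the mode-2 fibre T[1,:,1] = [2, 6] gives b = [1, 3]; then c[k] = T[1,1,k] / (a[1]·b[1]) = [2, -2, -4] / 1 = [2, -2, -4].
Expanding [1, -1] ⊗ [1, 3] ⊗ [2, -2, -4] reproduces all 12 entries of T, so T = [1, -1] ⊗ [1, 3] ⊗ [2, -2, -4] and rank(T) ≤ 1.
These bounds meet, so rank(T) = 1.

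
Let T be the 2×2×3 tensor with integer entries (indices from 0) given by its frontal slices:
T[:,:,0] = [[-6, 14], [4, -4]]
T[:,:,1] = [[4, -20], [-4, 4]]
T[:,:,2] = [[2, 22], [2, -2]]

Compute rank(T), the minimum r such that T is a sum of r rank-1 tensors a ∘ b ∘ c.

2

Lower bound: the mode-2 unfolding of T (rows indexed by j, columns by (i,k) = (0,0), (0,1), (0,2), (1,0), (1,1), (1,2)) is [[-6, 4, 2, 4, -4, 2], [14, -20, 22, -4, 4, -2]].
There the 2×2 minor on rows j ∈ {0, 1}, columns (i,k) ∈ {(0,0), (0,1)} is det [[-6, 4], [14, -20]] = 64 ≠ 0, so this unfolding has rank ≥ 2; CP rank is at least every unfolding rank, so rank(T) ≥ 2. (Flattening ranks never certify an upper bound on CP rank; for that we must actually write T with 2 rank-1 terms.)
Upper bound — finding two terms. Write S_k = T[:,:,k] for the frontal slices: S₀ = [[-6, 14], [4, -4]], S₁ = [[4, -20], [-4, 4]], S₂ = [[2, 22], [2, -2]].
If T = a₁ ∘ b₁ ∘ c₁ + a₂ ∘ b₂ ∘ c₂ then each S_k = c₁[k]·a₁b₁ᵀ + c₂[k]·a₂b₂ᵀ. S₀ and S₁ are linearly independent, so a₁b₁ᵀ and a₂b₂ᵀ must span the same plane of matrices: they are the rank-1 matrices of the form x·S₀ + y·S₁.
det(x·S₀ + y·S₁) is −32·x² + 96·xy − 64·y² = (-32)·(x − 2·y)(x − y), vanishing at (x:y) = (2:1) and (1:1).
M₁ = 2·S₀ + S₁ = [[-8, 8], [4, -4]] = (-4)·(2, -1)(1, -1)ᵀ and M₂ = S₀ + S₁ = [[-2, -6], [0, 0]] = (-2)·(1, 0)(1, 3)ᵀ, so take a₁ = (2, -1), b₁ = (1, -1), a₂ = (1, 0), b₂ = (1, 3).
Each slice is an integer combination of E₁ = a₁b₁ᵀ and E₂ = a₂b₂ᵀ: S₀ = −4·E₁ + 2·E₂, S₁ = 4·E₁ − 4·E₂, S₂ = −2·E₁ + 6·E₂; reading off coefficients, c₁ = (-4, 4, -2) and c₂ = (2, -4, 6).
Hence T = (2, -1) ∘ (1, -1) ∘ (-4, 4, -2) + (1, 0) ∘ (1, 3) ∘ (2, -4, 6), so rank(T) ≤ 2.
These bounds meet, so rank(T) = 2.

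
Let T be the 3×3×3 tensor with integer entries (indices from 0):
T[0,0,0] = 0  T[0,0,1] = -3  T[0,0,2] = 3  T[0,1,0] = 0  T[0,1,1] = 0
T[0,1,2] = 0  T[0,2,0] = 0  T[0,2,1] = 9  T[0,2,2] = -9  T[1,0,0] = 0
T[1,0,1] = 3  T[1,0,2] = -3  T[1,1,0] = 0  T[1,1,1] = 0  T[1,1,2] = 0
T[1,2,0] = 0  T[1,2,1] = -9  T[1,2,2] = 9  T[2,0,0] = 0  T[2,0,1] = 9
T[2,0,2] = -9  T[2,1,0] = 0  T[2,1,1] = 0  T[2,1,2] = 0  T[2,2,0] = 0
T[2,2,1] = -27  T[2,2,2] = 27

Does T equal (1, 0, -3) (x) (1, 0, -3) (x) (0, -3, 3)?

Reconstruct entry (1,0,1) from the claimed factors: Σₗ aₗ[1]bₗ[0]cₗ[1] = (0)·(1)·(-3) = 0, but T[1,0,1] = 3. The claim is false.

No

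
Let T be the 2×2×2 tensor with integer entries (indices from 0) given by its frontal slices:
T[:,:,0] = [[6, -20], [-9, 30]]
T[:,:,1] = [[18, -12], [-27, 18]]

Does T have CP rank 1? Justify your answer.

The mode-2 unfolding of T (rows indexed by j, columns by (i,k) = (0,0), (0,1), (1,0), (1,1)) is [[6, 18, -9, -27], [-20, -12, 30, 18]].
There the 2×2 minor on rows j ∈ {0, 1}, columns (i,k) ∈ {(0,0), (0,1)} is det [[6, 18], [-20, -12]] = 288 ≠ 0, so this unfolding has rank ≥ 2; CP rank is at least every unfolding rank, so rank(T) ≥ 2.
In particular rank(T) ≥ 2 > 1, so T is not rank-1.

No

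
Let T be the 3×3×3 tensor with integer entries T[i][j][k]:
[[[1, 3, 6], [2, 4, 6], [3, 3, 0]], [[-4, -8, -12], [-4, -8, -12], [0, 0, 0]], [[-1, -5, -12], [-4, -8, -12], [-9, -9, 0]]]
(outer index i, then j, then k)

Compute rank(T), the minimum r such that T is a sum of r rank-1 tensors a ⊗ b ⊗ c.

Lower bound: the mode-1 unfolding of T (rows indexed by i, columns by (j,k) = (0,0), (0,1), (0,2), (1,0), (1,1), (1,2), (2,0), (2,1), (2,2)) is [[1, 3, 6, 2, 4, 6, 3, 3, 0], [-4, -8, -12, -4, -8, -12, 0, 0, 0], [-1, -5, -12, -4, -8, -12, -9, -9, 0]].
There the 2×2 minor on rows i ∈ {0, 1}, columns (j,k) ∈ {(0,0), (0,1)} is det [[1, 3], [-4, -8]] = 4 ≠ 0, so this unfolding has rank ≥ 2; CP rank is at least every unfolding rank, so rank(T) ≥ 2. (Flattening ranks never certify an upper bound on CP rank; for that we must actually write T with 2 rank-1 terms.)
Upper bound — finding two terms. Write S_k = T[:,:,k] for the frontal slices: S₀ = [[1, 2, 3], [-4, -4, 0], [-1, -4, -9]], S₁ = [[3, 4, 3], [-8, -8, 0], [-5, -8, -9]], S₂ = [[6, 6, 0], [-12, -12, 0], [-12, -12, 0]].
If T = a₁ ⊗ b₁ ⊗ c₁ + a₂ ⊗ b₂ ⊗ c₂ then each S_k = c₁[k]·a₁b₁ᵀ + c₂[k]·a₂b₂ᵀ. S₀ and S₁ are linearly independent, so a₁b₁ᵀ and a₂b₂ᵀ must span the same plane of matrices: they are the rank-1 matrices of the form x·S₀ + y·S₁.
The 2×2 minor of x·S₀ + y·S₁ on rows {0,1}, columns {0,1} is 4·x² + 12·xy + 8·y² = 4·(x + 2·y)(x + y), vanishing at (x:y) = (2:-1) and (1:-1).
M₁ = 2·S₀ − S₁ = [[-1, 0, 3], [0, 0, 0], [3, 0, -9]] = −[1, 0, -3][1, 0, -3]ᵀ and M₂ = S₀ − S₁ = [[-2, -2, 0], [4, 4, 0], [4, 4, 0]] = (-2)·[1, -2, -2][1, 1, 0]ᵀ, so take a₁ = [1, 0, -3], b₁ = [1, 0, -3], a₂ = [1, -2, -2], b₂ = [1, 1, 0].
Each slice is an integer combination of E₁ = a₁b₁ᵀ and E₂ = a₂b₂ᵀ: S₀ = −E₁ + 2·E₂, S₁ = −E₁ + 4·E₂, S₂ = 6·E₂; reading off coefficients, c₁ = [-1, -1, 0] and c₂ = [2, 4, 6].
Hence T = [1, 0, -3] ⊗ [1, 0, -3] ⊗ [-1, -1, 0] + [1, -2, -2] ⊗ [1, 1, 0] ⊗ [2, 4, 6], so rank(T) ≤ 2.
These bounds meet, so rank(T) = 2.
Check entry T[1,2,1] = 0: (0)·(-3)·(-1) + (-2)·(0)·(4) = 0.

2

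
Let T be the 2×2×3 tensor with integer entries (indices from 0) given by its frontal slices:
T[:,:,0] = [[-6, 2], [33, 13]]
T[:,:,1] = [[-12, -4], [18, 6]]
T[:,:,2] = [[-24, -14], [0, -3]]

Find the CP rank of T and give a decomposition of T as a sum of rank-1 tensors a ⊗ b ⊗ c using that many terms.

Lower bound: the mode-2 unfolding of T (rows indexed by j, columns by (i,k) = (0,0), (0,1), (0,2), (1,0), (1,1), (1,2)) is [[-6, -12, -24, 33, 18, 0], [2, -4, -14, 13, 6, -3]].
There the 2×2 minor on rows j ∈ {0, 1}, columns (i,k) ∈ {(0,0), (0,1)} is det [[-6, -12], [2, -4]] = 48 ≠ 0, so this unfolding has rank ≥ 2; CP rank is at least every unfolding rank, so rank(T) ≥ 2. (This is only a lower bound: in general the CP rank may exceed every unfolding rank, so we still need to exhibit 2 rank-1 terms summing to T.)
Upper bound — finding two terms. Write S_k = T[:,:,k] for the frontal slices: S₀ = [[-6, 2], [33, 13]], S₁ = [[-12, -4], [18, 6]], S₂ = [[-24, -14], [0, -3]].
If T = a₁ ⊗ b₁ ⊗ c₁ + a₂ ⊗ b₂ ⊗ c₂ then each S_k = c₁[k]·a₁b₁ᵀ + c₂[k]·a₂b₂ᵀ. S₀ and S₁ are linearly independent, so a₁b₁ᵀ and a₂b₂ᵀ must span the same plane of matrices: they are the rank-1 matrices of the form x·S₀ + y·S₁.
det(x·S₀ + y·S₁) is −144·x² − 96·xy = (-48)·(3·x + 2·y)(x), vanishing at (x:y) = (2:-3) and (0:1).
M₁ = 2·S₀ − 3·S₁ = [[24, 16], [12, 8]] = 4·[2, 1][3, 2]ᵀ and M₂ = S₁ = [[-12, -4], [18, 6]] = (-2)·[2, -3][3, 1]ᵀ, so take a₁ = [2, 1], b₁ = [3, 2], a₂ = [2, -3], b₂ = [3, 1].
Each slice is an integer combination of E₁ = a₁b₁ᵀ and E₂ = a₂b₂ᵀ: S₀ = 2·E₁ − 3·E₂, S₁ = −2·E₂, S₂ = −3·E₁ − E₂; reading off coefficients, c₁ = [2, 0, -3] and c₂ = [-3, -2, -1].
Hence T = [2, 1] ⊗ [3, 2] ⊗ [2, 0, -3] + [2, -3] ⊗ [3, 1] ⊗ [-3, -2, -1], so rank(T) ≤ 2.
These bounds meet, so rank(T) = 2.

rank(T) = 2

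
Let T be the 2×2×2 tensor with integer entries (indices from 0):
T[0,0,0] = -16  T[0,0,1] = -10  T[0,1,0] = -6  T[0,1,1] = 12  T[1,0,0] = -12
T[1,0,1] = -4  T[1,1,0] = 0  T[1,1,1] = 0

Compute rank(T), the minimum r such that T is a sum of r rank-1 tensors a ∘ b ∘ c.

Lower bound: the mode-3 unfolding of T (rows indexed by k, columns by (i,j) = (0,0), (0,1), (1,0), (1,1)) is [[-16, -6, -12, 0], [-10, 12, -4, 0]].
There the 2×2 minor on rows k ∈ {0, 1}, columns (i,j) ∈ {(0,0), (0,1)} is det [[-16, -6], [-10, 12]] = -252 ≠ 0, so this unfolding has rank ≥ 2; CP rank is at least every unfolding rank, so rank(T) ≥ 2. (This is only a lower bound: in general the CP rank may exceed every unfolding rank, so we still need to exhibit 2 rank-1 terms summing to T.)
Upper bound — finding two terms. Write S_k = T[:,:,k] for the frontal slices: S₀ = [[-16, -6], [-12, 0]], S₁ = [[-10, 12], [-4, 0]].
If T = a₁ ∘ b₁ ∘ c₁ + a₂ ∘ b₂ ∘ c₂ then each S_k = c₁[k]·a₁b₁ᵀ + c₂[k]·a₂b₂ᵀ. S₀ and S₁ are linearly independent, so a₁b₁ᵀ and a₂b₂ᵀ must span the same plane of matrices: they are the rank-1 matrices of the form x·S₀ + y·S₁.
det(x·S₀ + y·S₁) is −72·x² + 120·xy + 48·y² = (-24)·(x − 2·y)(3·x + y), vanishing at (x:y) = (2:1) and (1:-3).
M₁ = 2·S₀ + S₁ = [[-42, 0], [-28, 0]] = (-14)·(3, 2)(1, 0)ᵀ and M₂ = S₀ − 3·S₁ = [[14, -42], [0, 0]] = 14·(1, 0)(1, -3)ᵀ, so take a₁ = (3, 2), b₁ = (1, 0), a₂ = (1, 0), b₂ = (1, -3).
Each slice is an integer combination of E₁ = a₁b₁ᵀ and E₂ = a₂b₂ᵀ: S₀ = −6·E₁ + 2·E₂, S₁ = −2·E₁ − 4·E₂; reading off coefficients, c₁ = (-6, -2) and c₂ = (2, -4).
Hence T = (3, 2) ∘ (1, 0) ∘ (-6, -2) + (1, 0) ∘ (1, -3) ∘ (2, -4), so rank(T) ≤ 2.
These bounds meet, so rank(T) = 2.
Check entry T[0,0,0] = -16: (3)·(1)·(-6) + (1)·(1)·(2) = -16.

2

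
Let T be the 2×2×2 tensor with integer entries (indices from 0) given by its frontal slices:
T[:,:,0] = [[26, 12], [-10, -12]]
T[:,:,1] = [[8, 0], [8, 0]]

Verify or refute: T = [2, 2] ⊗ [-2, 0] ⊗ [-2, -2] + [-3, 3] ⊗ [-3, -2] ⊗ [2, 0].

Reconstruct entrywise from the claimed factors. For example, T[0,1,1] = 0 and Σₗ aₗ[0]bₗ[1]cₗ[1] = (2)·(0)·(-2) + (-3)·(-2)·(0) = 0; checking all 8 entries, every one matches. The claim holds.

Yes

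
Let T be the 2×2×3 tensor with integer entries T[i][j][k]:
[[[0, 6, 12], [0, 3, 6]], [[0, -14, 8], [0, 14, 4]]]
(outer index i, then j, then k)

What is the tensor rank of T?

Lower bound: the mode-1 unfolding of T (rows indexed by i, columns by (j,k) = (0,0), (0,1), (0,2), (1,0), (1,1), (1,2)) is [[0, 6, 12, 0, 3, 6], [0, -14, 8, 0, 14, 4]].
There the 2×2 minor on rows i ∈ {0, 1}, columns (j,k) ∈ {(0,1), (0,2)} is det [[6, 12], [-14, 8]] = 216 ≠ 0, so this unfolding has rank ≥ 2; CP rank is at least every unfolding rank, so rank(T) ≥ 2. (Flattening ranks never certify an upper bound on CP rank; for that we must actually write T with 2 rank-1 terms.)
Upper bound — finding two terms. Write S_k = T[:,:,k] for the frontal slices: S₀ = [[0, 0], [0, 0]], S₁ = [[6, 3], [-14, 14]], S₂ = [[12, 6], [8, 4]].
If T = a₁ ⊗ b₁ ⊗ c₁ + a₂ ⊗ b₂ ⊗ c₂ then each S_k = c₁[k]·a₁b₁ᵀ + c₂[k]·a₂b₂ᵀ. S₁ and S₂ are linearly independent, so a₁b₁ᵀ and a₂b₂ᵀ must span the same plane of matrices: they are the rank-1 matrices of the form x·S₁ + y·S₂.
det(x·S₁ + y·S₂) is 126·x² + 252·xy = 126·(x + 2·y)(x), vanishing at (x:y) = (2:-1) and (0:1).
M₁ = 2·S₁ − S₂ = [[0, 0], [-36, 24]] = (-12)·[0, 1][3, -2]ᵀ and M₂ = S₂ = [[12, 6], [8, 4]] = 2·[3, 2][2, 1]ᵀ, so take a₁ = [0, 1], b₁ = [3, -2], a₂ = [3, 2], b₂ = [2, 1].
Each slice is an integer combination of E₁ = a₁b₁ᵀ and E₂ = a₂b₂ᵀ: S₀ = 0, S₁ = −6·E₁ + E₂, S₂ = 2·E₂; reading off coefficients, c₁ = [0, -6, 0] and c₂ = [0, 1, 2].
Hence T = [0, 1] ⊗ [3, -2] ⊗ [0, -6, 0] + [3, 2] ⊗ [2, 1] ⊗ [0, 1, 2], so rank(T) ≤ 2.
These bounds meet, so rank(T) = 2.

2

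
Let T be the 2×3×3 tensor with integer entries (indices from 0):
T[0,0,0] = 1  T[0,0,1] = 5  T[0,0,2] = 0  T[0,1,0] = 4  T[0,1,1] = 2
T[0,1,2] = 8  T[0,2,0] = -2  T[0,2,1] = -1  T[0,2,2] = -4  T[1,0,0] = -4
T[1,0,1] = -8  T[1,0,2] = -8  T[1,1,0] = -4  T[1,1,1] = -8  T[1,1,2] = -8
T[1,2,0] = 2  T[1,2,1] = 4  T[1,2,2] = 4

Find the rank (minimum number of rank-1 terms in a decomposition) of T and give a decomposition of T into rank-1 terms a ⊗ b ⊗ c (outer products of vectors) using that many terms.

rank(T) = 3

Lower bound: in the mode-3 unfolding of T (rows indexed by k, columns by (i,j)) the 3×3 minor on rows k ∈ {0, 1, 2}, columns (i,j) ∈ {(0,0), (0,1), (1,0)} is det [[1, 4, -4], [5, 2, -8], [0, 8, -8]] = 48 ≠ 0, so that unfolding has rank ≥ 3 and hence rank(T) ≥ 3 (CP rank is at least every unfolding rank, though it can be larger).
Upper bound: T is a sum of 3 rank-1 terms, T = [1, -2] ⊗ [2, 2, -1] ⊗ [1, 2, 2] + [1, 0] ⊗ [1, -2, 1] ⊗ [-1, 1, -2] + [1, 0] ⊗ [1, 0, 0] ⊗ [0, 0, -2] (one valid choice — decompositions are not unique — normalised so each a, b is primitive with positive first nonzero entry; check it by expanding all entries), so rank(T) ≤ 3.
These bounds meet, so rank(T) = 3.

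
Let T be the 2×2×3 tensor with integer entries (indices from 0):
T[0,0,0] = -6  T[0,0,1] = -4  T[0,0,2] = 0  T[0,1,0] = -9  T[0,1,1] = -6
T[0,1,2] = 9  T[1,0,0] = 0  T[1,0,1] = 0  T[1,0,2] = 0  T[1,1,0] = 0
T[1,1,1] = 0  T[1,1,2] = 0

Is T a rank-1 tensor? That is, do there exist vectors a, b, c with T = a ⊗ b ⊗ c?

The mode-3 unfolding of T (rows indexed by k, columns by (i,j) = (0,0), (0,1), (1,0), (1,1)) is [[-6, -9, 0, 0], [-4, -6, 0, 0], [0, 9, 0, 0]].
There the 2×2 minor on rows k ∈ {0, 2}, columns (i,j) ∈ {(0,0), (0,1)} is det [[-6, -9], [0, 9]] = -54 ≠ 0, so this unfolding has rank ≥ 2; CP rank is at least every unfolding rank, so rank(T) ≥ 2.
In particular rank(T) ≥ 2 > 1, so T is not rank-1.

No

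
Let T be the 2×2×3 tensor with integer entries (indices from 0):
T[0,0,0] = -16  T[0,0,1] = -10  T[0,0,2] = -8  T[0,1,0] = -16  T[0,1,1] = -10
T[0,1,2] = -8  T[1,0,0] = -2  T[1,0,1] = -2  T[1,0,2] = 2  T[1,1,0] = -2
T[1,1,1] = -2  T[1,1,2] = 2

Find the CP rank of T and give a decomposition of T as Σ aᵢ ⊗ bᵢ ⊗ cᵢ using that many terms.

Lower bound: the mode-3 unfolding of T (rows indexed by k, columns by (i,j) = (0,0), (0,1), (1,0), (1,1)) is [[-16, -16, -2, -2], [-10, -10, -2, -2], [-8, -8, 2, 2]].
There the 2×2 minor on rows k ∈ {0, 1}, columns (i,j) ∈ {(0,0), (1,0)} is det [[-16, -2], [-10, -2]] = 12 ≠ 0, so this unfolding has rank ≥ 2; CP rank is at least every unfolding rank, so rank(T) ≥ 2. (Unfolding ranks only ever bound the CP rank from below — rank(T) can be strictly larger than all of them — so the matching upper bound has to come from an explicit 2-term decomposition.)
Upper bound — finding two terms. Every mode-2 slice of T is a multiple of one matrix: T[:,j,:] = b[j]·M with b = (1, 1) and M = [[-16, -10, -8], [-2, -2, 2]] (rows indexed by i, columns by k). So it suffices to write M as a sum of two rank-1 matrices.
Splitting M by its rows (i = 0, 1), M = (1, 0)(-16, -10, -8)ᵀ + (0, 1)(-2, -2, 2)ᵀ.
Hence T = (1, 0) ⊗ (1, 1) ⊗ (-16, -10, -8) + (0, 1) ⊗ (1, 1) ⊗ (-2, -2, 2), so rank(T) ≤ 2.
These bounds meet, so rank(T) = 2.

rank(T) = 2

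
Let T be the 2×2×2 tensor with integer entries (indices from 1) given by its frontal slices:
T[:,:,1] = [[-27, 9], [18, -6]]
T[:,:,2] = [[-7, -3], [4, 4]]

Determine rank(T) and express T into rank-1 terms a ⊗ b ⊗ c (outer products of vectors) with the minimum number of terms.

Lower bound: the mode-2 unfolding of T (rows indexed by j, columns by (i,k) = (1,1), (1,2), (2,1), (2,2)) is [[-27, -7, 18, 4], [9, -3, -6, 4]].
There the 2×2 minor on rows j ∈ {1, 2}, columns (i,k) ∈ {(1,1), (1,2)} is det [[-27, -7], [9, -3]] = 144 ≠ 0, so this unfolding has rank ≥ 2; CP rank is at least every unfolding rank, so rank(T) ≥ 2. (Flattening ranks never certify an upper bound on CP rank; for that we must actually write T with 2 rank-1 terms.)
Upper bound — finding two terms. Write S_k = T[:,:,k] for the frontal slices: S₁ = [[-27, 9], [18, -6]], S₂ = [[-7, -3], [4, 4]].
If T = a₁ ⊗ b₁ ⊗ c₁ + a₂ ⊗ b₂ ⊗ c₂ then each S_k = c₁[k]·a₁b₁ᵀ + c₂[k]·a₂b₂ᵀ. S₁ and S₂ are linearly independent, so a₁b₁ᵀ and a₂b₂ᵀ must span the same plane of matrices: they are the rank-1 matrices of the form x·S₁ + y·S₂.
det(x·S₁ + y·S₂) is −48·xy − 16·y² = (-16)·(y)(3·x + y), vanishing at (x:y) = (1:0) and (1:-3).
M₁ = S₁ = [[-27, 9], [18, -6]] = (-3)·(3, -2)(3, -1)ᵀ and M₂ = S₁ − 3·S₂ = [[-6, 18], [6, -18]] = (-6)·(1, -1)(1, -3)ᵀ, so take a₁ = (3, -2), b₁ = (3, -1), a₂ = (1, -1), b₂ = (1, -3).
Each slice is an integer combination of E₁ = a₁b₁ᵀ and E₂ = a₂b₂ᵀ: S₁ = −3·E₁, S₂ = −E₁ + 2·E₂; reading off coefficients, c₁ = (-3, -1) and c₂ = (0, 2).
Hence T = (3, -2) ⊗ (3, -1) ⊗ (-3, -1) + (1, -1) ⊗ (1, -3) ⊗ (0, 2), so rank(T) ≤ 2.
These bounds meet, so rank(T) = 2.

rank(T) = 2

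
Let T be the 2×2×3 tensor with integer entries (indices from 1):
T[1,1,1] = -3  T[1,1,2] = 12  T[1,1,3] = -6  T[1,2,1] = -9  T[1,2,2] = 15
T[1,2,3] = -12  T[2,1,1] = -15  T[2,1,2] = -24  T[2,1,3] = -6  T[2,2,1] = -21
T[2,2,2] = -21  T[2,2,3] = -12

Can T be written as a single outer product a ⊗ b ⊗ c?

No

The mode-3 unfolding of T (rows indexed by k, columns by (i,j) = (1,1), (1,2), (2,1), (2,2)) is [[-3, -9, -15, -21], [12, 15, -24, -21], [-6, -12, -6, -12]].
There the 2×2 minor on rows k ∈ {1, 2}, columns (i,j) ∈ {(1,1), (1,2)} is det [[-3, -9], [12, 15]] = 63 ≠ 0, so this unfolding has rank ≥ 2; CP rank is at least every unfolding rank, so rank(T) ≥ 2.
In particular rank(T) ≥ 2 > 1, so T is not rank-1.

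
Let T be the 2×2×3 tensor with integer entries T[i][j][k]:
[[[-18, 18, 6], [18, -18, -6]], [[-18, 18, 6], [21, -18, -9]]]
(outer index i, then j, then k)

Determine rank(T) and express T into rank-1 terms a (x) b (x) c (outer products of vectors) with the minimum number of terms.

Lower bound: the mode-2 unfolding of T (rows indexed by j, columns by (i,k) = (0,0), (0,1), (0,2), (1,0), (1,1), (1,2)) is [[-18, 18, 6, -18, 18, 6], [18, -18, -6, 21, -18, -9]].
There the 2×2 minor on rows j ∈ {0, 1}, columns (i,k) ∈ {(0,0), (1,0)} is det [[-18, -18], [18, 21]] = -54 ≠ 0, so this unfolding has rank ≥ 2; CP rank is at least every unfolding rank, so rank(T) ≥ 2. (Flattening ranks never certify an upper bound on CP rank; for that we must actually write T with 2 rank-1 terms.)
Upper bound — finding two terms. Write S_k = T[:,:,k] for the frontal slices: S₀ = [[-18, 18], [-18, 21]], S₁ = [[18, -18], [18, -18]], S₂ = [[6, -6], [6, -9]].
If T = a₁ (x) b₁ (x) c₁ + a₂ (x) b₂ (x) c₂ then each S_k = c₁[k]·a₁b₁ᵀ + c₂[k]·a₂b₂ᵀ. S₀ and S₁ are linearly independent, so a₁b₁ᵀ and a₂b₂ᵀ must span the same plane of matrices: they are the rank-1 matrices of the form x·S₀ + y·S₁.
det(x·S₀ + y·S₁) is −54·x² + 54·xy = (-54)·(x − y)(x), vanishing at (x:y) = (1:1) and (0:1).
M₁ = S₀ + S₁ = [[0, 0], [0, 3]] = 3·(0, 1)(0, 1)ᵀ and M₂ = S₁ = [[18, -18], [18, -18]] = 18·(1, 1)(1, -1)ᵀ, so take a₁ = (0, 1), b₁ = (0, 1), a₂ = (1, 1), b₂ = (1, -1).
Each slice is an integer combination of E₁ = a₁b₁ᵀ and E₂ = a₂b₂ᵀ: S₀ = 3·E₁ − 18·E₂, S₁ = 18·E₂, S₂ = −3·E₁ + 6·E₂; reading off coefficients, c₁ = (3, 0, -3) and c₂ = (-18, 18, 6).
Hence T = (0, 1) (x) (0, 1) (x) (3, 0, -3) + (1, 1) (x) (1, -1) (x) (-18, 18, 6), so rank(T) ≤ 2.
These bounds meet, so rank(T) = 2.

rank(T) = 2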